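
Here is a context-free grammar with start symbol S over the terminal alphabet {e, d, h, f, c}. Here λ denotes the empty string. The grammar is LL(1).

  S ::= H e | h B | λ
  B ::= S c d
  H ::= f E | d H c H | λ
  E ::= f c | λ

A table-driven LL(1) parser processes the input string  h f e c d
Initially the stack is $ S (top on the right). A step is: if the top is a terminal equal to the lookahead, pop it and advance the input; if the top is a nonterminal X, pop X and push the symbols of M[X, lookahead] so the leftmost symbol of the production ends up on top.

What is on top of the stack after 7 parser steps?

e

     Stack        Input        Action
  1  $ S          h f e c d $  expand S ::= h B
  2  $ B h        h f e c d $  match h
  3  $ B          f e c d $    expand B ::= S c d
  4  $ d c S      f e c d $    expand S ::= H e
  5  $ d c e H    f e c d $    expand H ::= f E
  6  $ d c e E f  f e c d $    match f
  7  $ d c e E    e c d $      expand E ::= λ
Stack after step 7: $ d c e (top = e).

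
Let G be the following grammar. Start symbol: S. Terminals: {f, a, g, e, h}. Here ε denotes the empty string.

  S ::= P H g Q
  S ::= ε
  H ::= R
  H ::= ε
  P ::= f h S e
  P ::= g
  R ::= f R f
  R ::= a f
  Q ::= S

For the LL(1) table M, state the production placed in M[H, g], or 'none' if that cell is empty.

H ::= ε

FIRST(P) = {f, g}
FIRST(R) = {a, f}
FIRST(S) = {ε, f, g}  (via P H g Q)
FIRST(H) = {ε, a, f}  (via R)
FIRST(Q) = {ε, f, g}  (via S)
FOLLOW(S) includes $ since S is the start symbol.
FOLLOW(H): in S::=P H g Q, H is followed by g Q with FIRST {g}. Thus FOLLOW(H) = {g}.
For H ::= R: FIRST(R) = {a, f}, so it goes in M[H, t] for t ∈ {a, f}.
For H ::= ε: FIRST(ε) = {ε}, so it goes in M[H, t] for t ∈ {}; since ε ∈ FIRST, also for every t ∈ FOLLOW(H) = {g}.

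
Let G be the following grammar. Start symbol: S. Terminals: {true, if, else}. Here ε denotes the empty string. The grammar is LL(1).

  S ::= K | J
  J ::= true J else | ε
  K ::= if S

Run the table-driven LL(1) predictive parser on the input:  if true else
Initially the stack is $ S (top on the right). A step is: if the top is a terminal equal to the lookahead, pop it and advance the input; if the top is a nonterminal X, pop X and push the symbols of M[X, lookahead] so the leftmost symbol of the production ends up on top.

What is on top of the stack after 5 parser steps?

     Stack   Input           Action
  1  $ S     if true else $  expand S ::= K
  2  $ K     if true else $  expand K ::= if S
  3  $ S if  if true else $  match if
  4  $ S     true else $     expand S ::= J
  5  $ J     true else $     expand J ::= true J else
Stack after step 5: $ else J true (top = true).

true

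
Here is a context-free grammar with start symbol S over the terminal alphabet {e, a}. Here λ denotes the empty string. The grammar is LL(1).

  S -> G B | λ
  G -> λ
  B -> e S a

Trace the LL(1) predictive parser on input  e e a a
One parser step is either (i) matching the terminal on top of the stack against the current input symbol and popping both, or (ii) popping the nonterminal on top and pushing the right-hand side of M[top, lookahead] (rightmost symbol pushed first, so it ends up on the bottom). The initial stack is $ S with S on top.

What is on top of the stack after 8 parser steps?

step 1: stack=$ S  input=e e a a $  — expand S -> G B
step 2: stack=$ B G  input=e e a a $  — expand G -> λ
step 3: stack=$ B  input=e e a a $  — expand B -> e S a
step 4: stack=$ a S e  input=e e a a $  — match e
step 5: stack=$ a S  input=e a a $  — expand S -> G B
step 6: stack=$ a B G  input=e a a $  — expand G -> λ
step 7: stack=$ a B  input=e a a $  — expand B -> e S a
step 8: stack=$ a a S e  input=e a a $  — match e
Stack after step 8: $ a a S (top = S).

S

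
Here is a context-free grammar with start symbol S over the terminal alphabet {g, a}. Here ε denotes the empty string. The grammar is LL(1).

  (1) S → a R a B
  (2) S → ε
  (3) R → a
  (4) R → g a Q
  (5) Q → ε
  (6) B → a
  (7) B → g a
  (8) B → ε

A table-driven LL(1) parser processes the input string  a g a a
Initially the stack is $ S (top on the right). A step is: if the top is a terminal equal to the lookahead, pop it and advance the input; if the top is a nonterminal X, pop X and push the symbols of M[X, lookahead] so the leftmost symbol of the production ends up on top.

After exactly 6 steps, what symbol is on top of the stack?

a

step 1: stack=$ S  input=a g a a $  — expand S → a R a B
step 2: stack=$ B a R a  input=a g a a $  — match a
step 3: stack=$ B a R  input=g a a $  — expand R → g a Q
step 4: stack=$ B a Q a g  input=g a a $  — match g
step 5: stack=$ B a Q a  input=a a $  — match a
step 6: stack=$ B a Q  input=a $  — expand Q → ε
Stack after step 6: $ B a (top = a).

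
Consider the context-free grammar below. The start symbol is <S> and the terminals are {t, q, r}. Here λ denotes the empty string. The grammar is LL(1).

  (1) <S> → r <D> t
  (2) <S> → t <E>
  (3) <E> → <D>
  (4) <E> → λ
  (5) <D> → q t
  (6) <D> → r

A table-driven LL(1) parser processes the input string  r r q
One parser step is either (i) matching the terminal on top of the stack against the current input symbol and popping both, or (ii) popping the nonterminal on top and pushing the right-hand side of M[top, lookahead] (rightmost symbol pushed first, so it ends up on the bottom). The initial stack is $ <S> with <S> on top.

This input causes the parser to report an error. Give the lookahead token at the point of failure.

q

     Stack      Input    Action
  1  $ <S>      r r q $  expand <S> → r <D> t
  2  $ t <D> r  r r q $  match r
  3  $ t <D>    r q $    expand <D> → r
  4  $ t r      r q $    match r
  5  $ t        q $      error: top is terminal t but lookahead is q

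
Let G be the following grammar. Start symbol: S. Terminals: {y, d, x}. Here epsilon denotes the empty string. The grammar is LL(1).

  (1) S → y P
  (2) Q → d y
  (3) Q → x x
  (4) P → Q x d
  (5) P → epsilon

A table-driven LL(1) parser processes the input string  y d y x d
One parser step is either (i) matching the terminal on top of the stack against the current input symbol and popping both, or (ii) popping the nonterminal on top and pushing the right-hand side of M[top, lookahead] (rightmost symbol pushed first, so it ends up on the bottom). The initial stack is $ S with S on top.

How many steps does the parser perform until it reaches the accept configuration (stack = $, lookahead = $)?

step 1: stack=$ S  input=y d y x d $  — expand S → y P
step 2: stack=$ P y  input=y d y x d $  — match y
step 3: stack=$ P  input=d y x d $  — expand P → Q x d
step 4: stack=$ d x Q  input=d y x d $  — expand Q → d y
step 5: stack=$ d x y d  input=d y x d $  — match d
step 6: stack=$ d x y  input=y x d $  — match y
step 7: stack=$ d x  input=x d $  — match x
step 8: stack=$ d  input=d $  — match d
Accept reached after 8 steps.

8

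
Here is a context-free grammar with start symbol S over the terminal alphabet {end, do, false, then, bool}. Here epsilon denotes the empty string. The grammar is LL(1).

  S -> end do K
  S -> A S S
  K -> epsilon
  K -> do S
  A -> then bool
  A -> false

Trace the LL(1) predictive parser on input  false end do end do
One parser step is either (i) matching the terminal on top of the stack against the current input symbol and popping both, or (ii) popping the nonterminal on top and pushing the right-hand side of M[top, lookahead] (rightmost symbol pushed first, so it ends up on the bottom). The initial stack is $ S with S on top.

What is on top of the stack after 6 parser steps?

K

step 1: stack=$ S  input=false end do end do $  — expand S -> A S S
step 2: stack=$ S S A  input=false end do end do $  — expand A -> false
step 3: stack=$ S S false  input=false end do end do $  — match false
step 4: stack=$ S S  input=end do end do $  — expand S -> end do K
step 5: stack=$ S K do end  input=end do end do $  — match end
step 6: stack=$ S K do  input=do end do $  — match do
Stack after step 6: $ S K (top = K).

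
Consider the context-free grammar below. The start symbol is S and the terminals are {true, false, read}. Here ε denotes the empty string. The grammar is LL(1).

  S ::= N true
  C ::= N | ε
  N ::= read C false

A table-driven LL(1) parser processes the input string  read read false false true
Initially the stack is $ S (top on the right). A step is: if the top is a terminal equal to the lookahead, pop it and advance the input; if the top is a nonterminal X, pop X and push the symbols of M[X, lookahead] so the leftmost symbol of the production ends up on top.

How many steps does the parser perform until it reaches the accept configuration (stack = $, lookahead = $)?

      Stack                      Input                         Action
   1  $ S                        read read false false true $  expand S ::= N true
   2  $ true N                   read read false false true $  expand N ::= read C false
   3  $ true false C read        read read false false true $  match read
   4  $ true false C             read false false true $       expand C ::= N
   5  $ true false N             read false false true $       expand N ::= read C false
   6  $ true false false C read  read false false true $       match read
   7  $ true false false C       false false true $            expand C ::= ε
   8  $ true false false         false false true $            match false
   9  $ true false               false true $                  match false
  10  $ true                     true $                        match true
Accept reached after 10 steps.

10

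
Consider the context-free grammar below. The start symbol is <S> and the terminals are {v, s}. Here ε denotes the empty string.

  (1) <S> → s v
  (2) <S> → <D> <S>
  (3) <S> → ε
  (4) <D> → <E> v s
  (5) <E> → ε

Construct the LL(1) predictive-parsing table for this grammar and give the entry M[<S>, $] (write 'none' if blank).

FIRST(<E>): from <E>→ε we get {ε}. So FIRST(<E>) = {ε}.
FIRST(<D>): from <D>→<E> v s we get {v}. So FIRST(<D>) = {v}.
FIRST(<S>): from <S>→s v we get {s}; from <S>→<D> <S> we get {v}; from <S>→ε we get {ε}. So FIRST(<S>) = {ε, s, v}.
FOLLOW(<S>) includes $ since <S> is the start symbol.
FOLLOW(<S>): in <S>→<D> <S>, the suffix after <S> is empty (adds nothing new). Thus FOLLOW(<S>) = {$}.
For <S> → s v: FIRST(s v) = {s}, so it goes in M[<S>, t] for t ∈ {s}.
For <S> → <D> <S>: FIRST(<D> <S>) = {v}, so it goes in M[<S>, t] for t ∈ {v}.
For <S> → ε: FIRST(ε) = {ε}, so it goes in M[<S>, t] for t ∈ {}; since ε ∈ FIRST, also for every t ∈ FOLLOW(<S>) = {$}.

<S> → ε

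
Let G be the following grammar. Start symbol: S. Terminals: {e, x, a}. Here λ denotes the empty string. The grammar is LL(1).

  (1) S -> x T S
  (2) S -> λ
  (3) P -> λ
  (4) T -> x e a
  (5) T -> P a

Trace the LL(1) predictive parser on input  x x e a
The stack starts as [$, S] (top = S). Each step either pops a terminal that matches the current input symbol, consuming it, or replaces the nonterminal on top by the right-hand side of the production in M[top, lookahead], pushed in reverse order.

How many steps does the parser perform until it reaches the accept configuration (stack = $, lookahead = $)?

step 1: stack=$ S  input=x x e a $  — expand S -> x T S
step 2: stack=$ S T x  input=x x e a $  — match x
step 3: stack=$ S T  input=x e a $  — expand T -> x e a
step 4: stack=$ S a e x  input=x e a $  — match x
step 5: stack=$ S a e  input=e a $  — match e
step 6: stack=$ S a  input=a $  — match a
step 7: stack=$ S  input=$  — expand S -> λ
Accept reached after 7 steps.

7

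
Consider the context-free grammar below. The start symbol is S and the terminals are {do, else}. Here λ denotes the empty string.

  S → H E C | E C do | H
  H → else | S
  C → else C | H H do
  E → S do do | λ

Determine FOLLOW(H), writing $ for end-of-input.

{$, do, else}

FIRST(S) = {else}  (via H E C, E C do, H)
FIRST(H) = {else}  (via S)
FIRST(E) = {λ, else}  (via S do do)
FIRST(C) = {else}  (via H H do)
FOLLOW(S) includes $ since S is the start symbol.
FOLLOW(E): in S→H E C, E is followed by C with FIRST {else}; in S→E C do, E is followed by C do with FIRST {else}. Thus FOLLOW(E) = {else}.
FOLLOW(S): in H→S, the suffix after S is empty, so FOLLOW(S) ⊇ FOLLOW(H) = {$, do, else}; in E→S do do, S is followed by do do with FIRST {do}. Thus FOLLOW(S) = {$, do, else}.
FOLLOW(H): in S→H E C, H is followed by E C with FIRST {else}; in S→H, the suffix after H is empty, so FOLLOW(H) ⊇ FOLLOW(S) = {$, do, else}; in C→H H do (occurrence 1), H is followed by H do with FIRST {else}; in C→H H do (occurrence 2), H is followed by do with FIRST {do}. Thus FOLLOW(H) = {$, do, else}.
FOLLOW(C): in S→H E C, the suffix after C is empty, so FOLLOW(C) ⊇ FOLLOW(S) = {$, do, else}; in S→E C do, C is followed by do with FIRST {do}; in C→else C, the suffix after C is empty (adds nothing new). Thus FOLLOW(C) = {$, do, else}.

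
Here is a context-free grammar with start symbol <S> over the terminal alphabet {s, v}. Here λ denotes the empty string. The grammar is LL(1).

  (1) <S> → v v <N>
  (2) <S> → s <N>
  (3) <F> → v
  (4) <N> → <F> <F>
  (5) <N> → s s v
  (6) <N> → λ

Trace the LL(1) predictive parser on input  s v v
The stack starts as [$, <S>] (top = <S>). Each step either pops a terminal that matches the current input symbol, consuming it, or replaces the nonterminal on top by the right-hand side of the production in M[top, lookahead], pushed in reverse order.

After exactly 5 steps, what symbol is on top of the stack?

step 1: stack=$ <S>  input=s v v $  — expand <S> → s <N>
step 2: stack=$ <N> s  input=s v v $  — match s
step 3: stack=$ <N>  input=v v $  — expand <N> → <F> <F>
step 4: stack=$ <F> <F>  input=v v $  — expand <F> → v
step 5: stack=$ <F> v  input=v v $  — match v
Stack after step 5: $ <F> (top = <F>).

<F>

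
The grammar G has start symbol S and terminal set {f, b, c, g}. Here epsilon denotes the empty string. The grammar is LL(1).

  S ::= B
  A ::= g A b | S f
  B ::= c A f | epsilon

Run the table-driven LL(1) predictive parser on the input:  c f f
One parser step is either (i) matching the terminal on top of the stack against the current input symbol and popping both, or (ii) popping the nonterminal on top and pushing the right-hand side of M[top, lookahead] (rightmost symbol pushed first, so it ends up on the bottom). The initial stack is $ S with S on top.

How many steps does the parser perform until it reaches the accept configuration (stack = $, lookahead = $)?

8

step 1: stack=$ S  input=c f f $  — expand S ::= B
step 2: stack=$ B  input=c f f $  — expand B ::= c A f
step 3: stack=$ f A c  input=c f f $  — match c
step 4: stack=$ f A  input=f f $  — expand A ::= S f
step 5: stack=$ f f S  input=f f $  — expand S ::= B
step 6: stack=$ f f B  input=f f $  — expand B ::= epsilon
step 7: stack=$ f f  input=f f $  — match f
step 8: stack=$ f  input=f $  — match f
Accept reached after 8 steps.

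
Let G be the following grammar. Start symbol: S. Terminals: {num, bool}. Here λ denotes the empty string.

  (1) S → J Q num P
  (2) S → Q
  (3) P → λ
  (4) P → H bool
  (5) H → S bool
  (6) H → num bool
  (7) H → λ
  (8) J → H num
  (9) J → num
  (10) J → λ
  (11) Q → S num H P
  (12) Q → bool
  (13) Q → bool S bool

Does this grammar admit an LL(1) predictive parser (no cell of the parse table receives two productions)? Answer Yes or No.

FIRST(S) = {bool, num}
FIRST(P) = {λ, bool, num}
FIRST(H) = {λ, bool, num}
FIRST(J) = {λ, bool, num}
FIRST(Q) = {bool, num}
FOLLOW(S) = {$, bool, num}
FOLLOW(P) = {$, bool, num}
FOLLOW(H) = {$, bool, num}
FOLLOW(J) = {bool, num}
FOLLOW(Q) = {$, bool, num}
Cell M[H, bool] receives both H → S bool and H → λ — the grammar is not LL(1).

No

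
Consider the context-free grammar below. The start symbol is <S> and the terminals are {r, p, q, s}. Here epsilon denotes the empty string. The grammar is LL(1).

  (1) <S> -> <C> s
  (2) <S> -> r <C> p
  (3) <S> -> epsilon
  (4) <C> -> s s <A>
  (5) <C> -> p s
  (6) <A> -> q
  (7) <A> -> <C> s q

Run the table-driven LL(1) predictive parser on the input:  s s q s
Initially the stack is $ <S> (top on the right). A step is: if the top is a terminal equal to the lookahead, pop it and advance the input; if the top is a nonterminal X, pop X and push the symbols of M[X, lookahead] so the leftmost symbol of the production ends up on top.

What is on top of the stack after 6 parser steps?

step 1: stack=$ <S>  input=s s q s $  — expand <S> -> <C> s
step 2: stack=$ s <C>  input=s s q s $  — expand <C> -> s s <A>
step 3: stack=$ s <A> s s  input=s s q s $  — match s
step 4: stack=$ s <A> s  input=s q s $  — match s
step 5: stack=$ s <A>  input=q s $  — expand <A> -> q
step 6: stack=$ s q  input=q s $  — match q
Stack after step 6: $ s (top = s).

s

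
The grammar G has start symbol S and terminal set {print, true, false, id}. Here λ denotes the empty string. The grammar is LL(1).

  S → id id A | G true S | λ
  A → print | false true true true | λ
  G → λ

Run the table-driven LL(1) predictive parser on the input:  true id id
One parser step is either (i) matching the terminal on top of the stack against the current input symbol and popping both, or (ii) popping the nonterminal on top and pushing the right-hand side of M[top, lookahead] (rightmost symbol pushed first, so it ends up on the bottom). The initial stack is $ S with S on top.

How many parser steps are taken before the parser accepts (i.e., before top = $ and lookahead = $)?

     Stack       Input         Action
  1  $ S         true id id $  expand S → G true S
  2  $ S true G  true id id $  expand G → λ
  3  $ S true    true id id $  match true
  4  $ S         id id $       expand S → id id A
  5  $ A id id   id id $       match id
  6  $ A id      id $          match id
  7  $ A         $             expand A → λ
Accept reached after 7 steps.

7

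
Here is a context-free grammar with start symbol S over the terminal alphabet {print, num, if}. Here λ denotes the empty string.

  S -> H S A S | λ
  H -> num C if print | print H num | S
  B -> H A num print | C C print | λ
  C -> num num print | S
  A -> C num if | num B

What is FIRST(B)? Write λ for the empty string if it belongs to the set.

{λ, num, print}

FIRST(S) = {λ, num, print}  (via H S A S)
FIRST(H) = {λ, num, print}  (via S)
FIRST(C) = {λ, num, print}  (via S)
FIRST(A) = {num, print}  (via C num if)
FIRST(B) = {λ, num, print}  (via H A num print, C C print)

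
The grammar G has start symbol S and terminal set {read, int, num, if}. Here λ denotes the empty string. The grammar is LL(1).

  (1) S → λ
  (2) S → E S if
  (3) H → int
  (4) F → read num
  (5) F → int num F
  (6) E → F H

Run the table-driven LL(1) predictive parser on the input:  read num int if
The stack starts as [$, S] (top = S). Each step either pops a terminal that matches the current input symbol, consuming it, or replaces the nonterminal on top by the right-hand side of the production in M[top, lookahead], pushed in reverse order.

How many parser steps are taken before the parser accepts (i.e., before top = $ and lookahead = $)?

9

     Stack              Input              Action
  1  $ S                read num int if $  expand S → E S if
  2  $ if S E           read num int if $  expand E → F H
  3  $ if S H F         read num int if $  expand F → read num
  4  $ if S H num read  read num int if $  match read
  5  $ if S H num       num int if $       match num
  6  $ if S H           int if $           expand H → int
  7  $ if S int         int if $           match int
  8  $ if S             if $               expand S → λ
  9  $ if               if $               match if
Accept reached after 9 steps.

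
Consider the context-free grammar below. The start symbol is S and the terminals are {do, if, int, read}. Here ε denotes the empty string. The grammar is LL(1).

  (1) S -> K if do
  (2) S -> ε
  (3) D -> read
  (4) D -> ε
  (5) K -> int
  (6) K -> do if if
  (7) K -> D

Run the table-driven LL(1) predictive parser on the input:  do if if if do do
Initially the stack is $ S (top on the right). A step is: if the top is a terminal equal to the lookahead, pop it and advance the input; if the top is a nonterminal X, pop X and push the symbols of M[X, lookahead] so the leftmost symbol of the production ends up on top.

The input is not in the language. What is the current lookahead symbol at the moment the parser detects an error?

do

     Stack             Input                Action
  1  $ S               do if if if do do $  expand S -> K if do
  2  $ do if K         do if if if do do $  expand K -> do if if
  3  $ do if if if do  do if if if do do $  match do
  4  $ do if if if     if if if do do $     match if
  5  $ do if if        if if do do $        match if
  6  $ do if           if do do $           match if
  7  $ do              do do $              match do
  8  $                 do $                 error: stack empty but input remains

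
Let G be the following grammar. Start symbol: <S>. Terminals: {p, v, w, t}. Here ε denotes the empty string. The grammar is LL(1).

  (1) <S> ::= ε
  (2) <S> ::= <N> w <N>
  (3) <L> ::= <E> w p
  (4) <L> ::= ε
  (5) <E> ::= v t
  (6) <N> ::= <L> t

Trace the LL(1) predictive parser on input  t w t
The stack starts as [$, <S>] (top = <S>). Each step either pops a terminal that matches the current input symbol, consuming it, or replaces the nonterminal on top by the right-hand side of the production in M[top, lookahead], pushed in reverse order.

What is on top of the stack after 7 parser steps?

     Stack          Input    Action
  1  $ <S>          t w t $  expand <S> ::= <N> w <N>
  2  $ <N> w <N>    t w t $  expand <N> ::= <L> t
  3  $ <N> w t <L>  t w t $  expand <L> ::= ε
  4  $ <N> w t      t w t $  match t
  5  $ <N> w        w t $    match w
  6  $ <N>          t $      expand <N> ::= <L> t
  7  $ t <L>        t $      expand <L> ::= ε
Stack after step 7: $ t (top = t).

t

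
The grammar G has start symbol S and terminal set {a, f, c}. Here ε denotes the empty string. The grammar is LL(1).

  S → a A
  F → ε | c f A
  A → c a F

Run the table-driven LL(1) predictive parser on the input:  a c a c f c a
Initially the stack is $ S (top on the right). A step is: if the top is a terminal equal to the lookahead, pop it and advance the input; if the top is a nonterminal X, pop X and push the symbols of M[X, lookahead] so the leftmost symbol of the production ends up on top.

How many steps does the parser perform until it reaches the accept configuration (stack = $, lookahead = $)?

12

      Stack    Input            Action
   1  $ S      a c a c f c a $  expand S → a A
   2  $ A a    a c a c f c a $  match a
   3  $ A      c a c f c a $    expand A → c a F
   4  $ F a c  c a c f c a $    match c
   5  $ F a    a c f c a $      match a
   6  $ F      c f c a $        expand F → c f A
   7  $ A f c  c f c a $        match c
   8  $ A f    f c a $          match f
   9  $ A      c a $            expand A → c a F
  10  $ F a c  c a $            match c
  11  $ F a    a $              match a
  12  $ F      $                expand F → ε
Accept reached after 12 steps.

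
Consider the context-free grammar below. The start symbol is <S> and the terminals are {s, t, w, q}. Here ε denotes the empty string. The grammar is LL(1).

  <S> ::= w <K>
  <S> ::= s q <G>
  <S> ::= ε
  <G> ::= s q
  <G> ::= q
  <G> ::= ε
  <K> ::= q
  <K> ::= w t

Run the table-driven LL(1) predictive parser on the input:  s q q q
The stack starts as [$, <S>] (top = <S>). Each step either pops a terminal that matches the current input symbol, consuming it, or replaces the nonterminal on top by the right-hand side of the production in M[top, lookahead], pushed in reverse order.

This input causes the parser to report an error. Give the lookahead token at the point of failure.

step 1: stack=$ <S>  input=s q q q $  — expand <S> ::= s q <G>
step 2: stack=$ <G> q s  input=s q q q $  — match s
step 3: stack=$ <G> q  input=q q q $  — match q
step 4: stack=$ <G>  input=q q $  — expand <G> ::= q
step 5: stack=$ q  input=q q $  — match q
step 6: stack=$  input=q $  — error: stack empty but input remains

q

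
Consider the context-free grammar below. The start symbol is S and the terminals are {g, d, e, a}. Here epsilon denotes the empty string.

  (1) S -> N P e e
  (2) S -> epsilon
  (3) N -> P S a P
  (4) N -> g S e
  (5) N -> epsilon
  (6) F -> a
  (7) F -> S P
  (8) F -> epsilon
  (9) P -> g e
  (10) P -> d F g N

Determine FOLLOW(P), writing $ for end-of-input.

{a, d, e, g}

FIRST(P): from P->g e we get {g}; from P->d F g N we get {d}. So FIRST(P) = {d, g}.
FIRST(N): from N->P S a P we get {d, g}; from N->g S e we get {g}; from N->epsilon we get {epsilon}. So FIRST(N) = {epsilon, d, g}.
FIRST(S): from S->N P e e we get {d, g}; from S->epsilon we get {epsilon}. So FIRST(S) = {epsilon, d, g}.
FIRST(F): from F->a we get {a}; from F->S P we get {d, g}; from F->epsilon we get {epsilon}. So FIRST(F) = {epsilon, a, d, g}.
FOLLOW(S) includes $ since S is the start symbol.
FOLLOW(S): in N->P S a P, S is followed by a P with FIRST {a}; in N->g S e, S is followed by e with FIRST {e}; in F->S P, S is followed by P with FIRST {d, g}. Thus FOLLOW(S) = {$, a, d, e, g}.
FOLLOW(F): in P->d F g N, F is followed by g N with FIRST {g}. Thus FOLLOW(F) = {g}.
FOLLOW(N): in S->N P e e, N is followed by P e e with FIRST {d, g}; in P->d F g N, the suffix after N is empty, so FOLLOW(N) ⊇ FOLLOW(P) = {a, d, e, g}. Thus FOLLOW(N) = {a, d, e, g}.
FOLLOW(P): in S->N P e e, P is followed by e e with FIRST {e}; in N->P S a P (occurrence 1), P is followed by S a P with FIRST {a, d, g}; in N->P S a P (occurrence 2), the suffix after P is empty, so FOLLOW(P) ⊇ FOLLOW(N) = {a, d, e, g}; in F->S P, the suffix after P is empty, so FOLLOW(P) ⊇ FOLLOW(F) = {g}. Thus FOLLOW(P) = {a, d, e, g}.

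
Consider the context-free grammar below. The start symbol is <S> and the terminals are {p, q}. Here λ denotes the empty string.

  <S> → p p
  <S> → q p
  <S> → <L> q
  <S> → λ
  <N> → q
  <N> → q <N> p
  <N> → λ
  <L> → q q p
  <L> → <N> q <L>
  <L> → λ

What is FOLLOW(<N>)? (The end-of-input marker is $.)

{p, q}

FIRST(<N>) = {λ, q}
FIRST(<L>) = {λ, q}  (via <N> q <L>)
FIRST(<S>) = {λ, p, q}  (via <L> q)
FOLLOW(<S>) includes $ since <S> is the start symbol.
FOLLOW(<S>): <S> appears on no right-hand side. Thus FOLLOW(<S>) = {$}.
FOLLOW(<N>): in <N>→q <N> p, <N> is followed by p with FIRST {p}; in <L>→<N> q <L>, <N> is followed by q <L> with FIRST {q}. Thus FOLLOW(<N>) = {p, q}.
FOLLOW(<L>): in <S>→<L> q, <L> is followed by q with FIRST {q}; in <L>→<N> q <L>, the suffix after <L> is empty (adds nothing new). Thus FOLLOW(<L>) = {q}.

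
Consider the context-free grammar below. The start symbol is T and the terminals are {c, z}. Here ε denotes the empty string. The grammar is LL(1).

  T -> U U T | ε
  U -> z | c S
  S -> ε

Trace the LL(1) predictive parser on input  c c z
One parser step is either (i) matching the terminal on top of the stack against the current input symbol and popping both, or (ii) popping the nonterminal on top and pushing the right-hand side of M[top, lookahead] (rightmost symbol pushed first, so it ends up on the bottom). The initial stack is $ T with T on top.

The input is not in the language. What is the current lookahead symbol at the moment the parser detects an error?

$

step 1: stack=$ T  input=c c z $  — expand T -> U U T
step 2: stack=$ T U U  input=c c z $  — expand U -> c S
step 3: stack=$ T U S c  input=c c z $  — match c
step 4: stack=$ T U S  input=c z $  — expand S -> ε
step 5: stack=$ T U  input=c z $  — expand U -> c S
step 6: stack=$ T S c  input=c z $  — match c
step 7: stack=$ T S  input=z $  — expand S -> ε
step 8: stack=$ T  input=z $  — expand T -> U U T
step 9: stack=$ T U U  input=z $  — expand U -> z
step 10: stack=$ T U z  input=z $  — match z
step 11: stack=$ T U  input=$  — error: M[U, $] is empty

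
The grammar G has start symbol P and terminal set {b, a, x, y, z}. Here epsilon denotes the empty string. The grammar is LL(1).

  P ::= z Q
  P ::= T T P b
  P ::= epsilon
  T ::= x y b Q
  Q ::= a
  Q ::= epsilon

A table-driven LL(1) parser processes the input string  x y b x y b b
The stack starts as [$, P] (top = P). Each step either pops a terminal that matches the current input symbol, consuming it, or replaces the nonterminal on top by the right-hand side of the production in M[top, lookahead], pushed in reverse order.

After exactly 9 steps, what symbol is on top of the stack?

step 1: stack=$ P  input=x y b x y b b $  — expand P ::= T T P b
step 2: stack=$ b P T T  input=x y b x y b b $  — expand T ::= x y b Q
step 3: stack=$ b P T Q b y x  input=x y b x y b b $  — match x
step 4: stack=$ b P T Q b y  input=y b x y b b $  — match y
step 5: stack=$ b P T Q b  input=b x y b b $  — match b
step 6: stack=$ b P T Q  input=x y b b $  — expand Q ::= epsilon
step 7: stack=$ b P T  input=x y b b $  — expand T ::= x y b Q
step 8: stack=$ b P Q b y x  input=x y b b $  — match x
step 9: stack=$ b P Q b y  input=y b b $  — match y
Stack after step 9: $ b P Q b (top = b).

b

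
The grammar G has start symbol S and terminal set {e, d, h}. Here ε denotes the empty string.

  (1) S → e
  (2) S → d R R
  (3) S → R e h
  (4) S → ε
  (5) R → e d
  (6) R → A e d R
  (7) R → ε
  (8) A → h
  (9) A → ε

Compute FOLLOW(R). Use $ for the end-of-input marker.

{$, e, h}

FIRST(A) = {ε, h}
FIRST(R) = {ε, e, h}  (via A e d R)
FIRST(S) = {ε, d, e, h}  (via R e h)
FOLLOW(S) includes $ since S is the start symbol.
FOLLOW(S): S appears on no right-hand side. Thus FOLLOW(S) = {$}.
FOLLOW(R): in S→d R R (occurrence 1), R is followed by R with FIRST {ε, e, h}; in S→d R R (occurrence 1), the suffix after R is nullable, so FOLLOW(R) ⊇ FOLLOW(S) = {$}; in S→d R R (occurrence 2), the suffix after R is empty, so FOLLOW(R) ⊇ FOLLOW(S) = {$}; in S→R e h, R is followed by e h with FIRST {e}; in R→A e d R, the suffix after R is empty (adds nothing new). Thus FOLLOW(R) = {$, e, h}.
FOLLOW(A): in R→A e d R, A is followed by e d R with FIRST {e}. Thus FOLLOW(A) = {e}.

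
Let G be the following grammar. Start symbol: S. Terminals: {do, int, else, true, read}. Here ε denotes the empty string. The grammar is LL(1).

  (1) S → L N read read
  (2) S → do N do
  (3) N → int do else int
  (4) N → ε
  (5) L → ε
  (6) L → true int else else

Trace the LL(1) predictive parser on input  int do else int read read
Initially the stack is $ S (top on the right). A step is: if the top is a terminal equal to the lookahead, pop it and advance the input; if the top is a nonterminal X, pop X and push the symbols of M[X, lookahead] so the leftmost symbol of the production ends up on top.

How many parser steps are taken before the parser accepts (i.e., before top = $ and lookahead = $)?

     Stack                        Input                        Action
  1  $ S                          int do else int read read $  expand S → L N read read
  2  $ read read N L              int do else int read read $  expand L → ε
  3  $ read read N                int do else int read read $  expand N → int do else int
  4  $ read read int else do int  int do else int read read $  match int
  5  $ read read int else do      do else int read read $      match do
  6  $ read read int else         else int read read $         match else
  7  $ read read int              int read read $              match int
  8  $ read read                  read read $                  match read
  9  $ read                       read $                       match read
Accept reached after 9 steps.

9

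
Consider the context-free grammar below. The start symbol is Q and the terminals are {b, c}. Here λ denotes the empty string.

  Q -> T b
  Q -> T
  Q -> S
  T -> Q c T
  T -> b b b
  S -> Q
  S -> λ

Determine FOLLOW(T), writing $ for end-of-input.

{$, b, c}

FIRST(Q): from Q->T b we get {b, c}; from Q->T we get {b, c}; from Q->S we get {λ, b, c}. So FIRST(Q) = {λ, b, c}.
FIRST(T): from T->Q c T we get {b, c}; from T->b b b we get {b}. So FIRST(T) = {b, c}.
FIRST(S): from S->Q we get {λ, b, c}; from S->λ we get {λ}. So FIRST(S) = {λ, b, c}.
FOLLOW(Q) includes $ since Q is the start symbol.
FOLLOW(Q): in T->Q c T, Q is followed by c T with FIRST {c}; in S->Q, the suffix after Q is empty, so FOLLOW(Q) ⊇ FOLLOW(S) = {$, c}. Thus FOLLOW(Q) = {$, c}.
FOLLOW(T): in Q->T b, T is followed by b with FIRST {b}; in Q->T, the suffix after T is empty, so FOLLOW(T) ⊇ FOLLOW(Q) = {$, c}; in T->Q c T, the suffix after T is empty (adds nothing new). Thus FOLLOW(T) = {$, b, c}.
FOLLOW(S): in Q->S, the suffix after S is empty, so FOLLOW(S) ⊇ FOLLOW(Q) = {$, c}. Thus FOLLOW(S) = {$, c}.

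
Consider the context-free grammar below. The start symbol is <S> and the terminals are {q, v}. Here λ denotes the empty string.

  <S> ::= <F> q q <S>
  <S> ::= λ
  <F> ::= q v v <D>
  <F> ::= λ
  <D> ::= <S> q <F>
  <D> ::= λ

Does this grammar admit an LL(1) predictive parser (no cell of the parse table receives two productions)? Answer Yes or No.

No

FIRST(<S>) = {λ, q}
FIRST(<F>) = {λ, q}
FIRST(<D>) = {λ, q}
FOLLOW(<S>) = {$, q}
FOLLOW(<F>) = {q}
FOLLOW(<D>) = {q}
Cell M[<D>, q] receives both <D> ::= <S> q <F> and <D> ::= λ — the grammar is not LL(1).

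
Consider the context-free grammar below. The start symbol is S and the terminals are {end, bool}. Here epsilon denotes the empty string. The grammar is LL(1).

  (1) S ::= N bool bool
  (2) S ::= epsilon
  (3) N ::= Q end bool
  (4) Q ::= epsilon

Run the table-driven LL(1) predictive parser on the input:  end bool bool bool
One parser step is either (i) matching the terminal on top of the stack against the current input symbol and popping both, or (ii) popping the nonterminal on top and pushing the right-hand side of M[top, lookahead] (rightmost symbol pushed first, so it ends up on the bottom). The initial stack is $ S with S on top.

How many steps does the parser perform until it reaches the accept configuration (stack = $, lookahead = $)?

     Stack                   Input                 Action
  1  $ S                     end bool bool bool $  expand S ::= N bool bool
  2  $ bool bool N           end bool bool bool $  expand N ::= Q end bool
  3  $ bool bool bool end Q  end bool bool bool $  expand Q ::= epsilon
  4  $ bool bool bool end    end bool bool bool $  match end
  5  $ bool bool bool        bool bool bool $      match bool
  6  $ bool bool             bool bool $           match bool
  7  $ bool                  bool $                match bool
Accept reached after 7 steps.

7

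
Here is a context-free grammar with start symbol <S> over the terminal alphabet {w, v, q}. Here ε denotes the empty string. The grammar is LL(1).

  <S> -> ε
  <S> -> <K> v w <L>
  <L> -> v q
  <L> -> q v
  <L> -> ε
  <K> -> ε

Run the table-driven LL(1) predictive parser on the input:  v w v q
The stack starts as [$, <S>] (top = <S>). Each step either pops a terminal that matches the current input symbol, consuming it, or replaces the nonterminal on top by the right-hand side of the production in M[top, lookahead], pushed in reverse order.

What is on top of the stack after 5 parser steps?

v

step 1: stack=$ <S>  input=v w v q $  — expand <S> -> <K> v w <L>
step 2: stack=$ <L> w v <K>  input=v w v q $  — expand <K> -> ε
step 3: stack=$ <L> w v  input=v w v q $  — match v
step 4: stack=$ <L> w  input=w v q $  — match w
step 5: stack=$ <L>  input=v q $  — expand <L> -> v q
Stack after step 5: $ q v (top = v).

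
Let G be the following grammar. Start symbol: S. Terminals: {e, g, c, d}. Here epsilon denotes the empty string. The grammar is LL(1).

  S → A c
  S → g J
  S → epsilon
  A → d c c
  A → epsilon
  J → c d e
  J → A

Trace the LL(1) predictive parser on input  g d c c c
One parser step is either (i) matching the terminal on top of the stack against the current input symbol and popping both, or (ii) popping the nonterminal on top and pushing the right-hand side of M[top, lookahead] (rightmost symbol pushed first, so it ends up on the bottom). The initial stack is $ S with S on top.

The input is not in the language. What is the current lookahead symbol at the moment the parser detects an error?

c

     Stack    Input        Action
  1  $ S      g d c c c $  expand S → g J
  2  $ J g    g d c c c $  match g
  3  $ J      d c c c $    expand J → A
  4  $ A      d c c c $    expand A → d c c
  5  $ c c d  d c c c $    match d
  6  $ c c    c c c $      match c
  7  $ c      c c $        match c
  8  $        c $          error: stack empty but input remains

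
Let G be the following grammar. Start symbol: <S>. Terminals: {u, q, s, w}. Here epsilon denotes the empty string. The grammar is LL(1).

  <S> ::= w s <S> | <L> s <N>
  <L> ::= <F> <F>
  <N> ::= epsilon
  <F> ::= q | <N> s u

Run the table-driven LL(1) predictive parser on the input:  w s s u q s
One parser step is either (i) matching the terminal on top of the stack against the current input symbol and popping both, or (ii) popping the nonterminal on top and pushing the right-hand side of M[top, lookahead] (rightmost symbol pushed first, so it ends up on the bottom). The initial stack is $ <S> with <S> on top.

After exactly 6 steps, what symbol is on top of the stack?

<N>

step 1: stack=$ <S>  input=w s s u q s $  — expand <S> ::= w s <S>
step 2: stack=$ <S> s w  input=w s s u q s $  — match w
step 3: stack=$ <S> s  input=s s u q s $  — match s
step 4: stack=$ <S>  input=s u q s $  — expand <S> ::= <L> s <N>
step 5: stack=$ <N> s <L>  input=s u q s $  — expand <L> ::= <F> <F>
step 6: stack=$ <N> s <F> <F>  input=s u q s $  — expand <F> ::= <N> s u
Stack after step 6: $ <N> s <F> u s <N> (top = <N>).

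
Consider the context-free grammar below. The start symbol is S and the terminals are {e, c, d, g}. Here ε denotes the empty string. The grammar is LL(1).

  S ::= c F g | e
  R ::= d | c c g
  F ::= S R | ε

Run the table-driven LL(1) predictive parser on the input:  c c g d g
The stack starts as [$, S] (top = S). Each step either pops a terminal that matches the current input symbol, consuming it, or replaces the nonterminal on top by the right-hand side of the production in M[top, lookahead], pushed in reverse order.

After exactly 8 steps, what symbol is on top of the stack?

d

     Stack        Input        Action
  1  $ S          c c g d g $  expand S ::= c F g
  2  $ g F c      c c g d g $  match c
  3  $ g F        c g d g $    expand F ::= S R
  4  $ g R S      c g d g $    expand S ::= c F g
  5  $ g R g F c  c g d g $    match c
  6  $ g R g F    g d g $      expand F ::= ε
  7  $ g R g      g d g $      match g
  8  $ g R        d g $        expand R ::= d
Stack after step 8: $ g d (top = d).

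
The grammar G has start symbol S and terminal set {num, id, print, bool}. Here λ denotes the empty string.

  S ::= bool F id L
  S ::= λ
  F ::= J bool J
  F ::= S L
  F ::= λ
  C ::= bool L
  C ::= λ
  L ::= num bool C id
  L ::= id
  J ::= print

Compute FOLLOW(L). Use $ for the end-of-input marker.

{$, id, num}

FIRST(S) = {λ, bool}
FIRST(C) = {λ, bool}
FIRST(L) = {id, num}
FIRST(J) = {print}
FIRST(F) = {λ, bool, id, num, print}  (via J bool J, S L)
FOLLOW(S) includes $ since S is the start symbol.
FOLLOW(S): in F::=S L, S is followed by L with FIRST {id, num}. Thus FOLLOW(S) = {$, id, num}.
FOLLOW(F): in S::=bool F id L, F is followed by id L with FIRST {id}. Thus FOLLOW(F) = {id}.
FOLLOW(C): in L::=num bool C id, C is followed by id with FIRST {id}. Thus FOLLOW(C) = {id}.
FOLLOW(L): in S::=bool F id L, the suffix after L is empty, so FOLLOW(L) ⊇ FOLLOW(S) = {$, id, num}; in F::=S L, the suffix after L is empty, so FOLLOW(L) ⊇ FOLLOW(F) = {id}; in C::=bool L, the suffix after L is empty, so FOLLOW(L) ⊇ FOLLOW(C) = {id}. Thus FOLLOW(L) = {$, id, num}.
FOLLOW(J): in F::=J bool J (occurrence 1), J is followed by bool J with FIRST {bool}; in F::=J bool J (occurrence 2), the suffix after J is empty, so FOLLOW(J) ⊇ FOLLOW(F) = {id}. Thus FOLLOW(J) = {bool, id}.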